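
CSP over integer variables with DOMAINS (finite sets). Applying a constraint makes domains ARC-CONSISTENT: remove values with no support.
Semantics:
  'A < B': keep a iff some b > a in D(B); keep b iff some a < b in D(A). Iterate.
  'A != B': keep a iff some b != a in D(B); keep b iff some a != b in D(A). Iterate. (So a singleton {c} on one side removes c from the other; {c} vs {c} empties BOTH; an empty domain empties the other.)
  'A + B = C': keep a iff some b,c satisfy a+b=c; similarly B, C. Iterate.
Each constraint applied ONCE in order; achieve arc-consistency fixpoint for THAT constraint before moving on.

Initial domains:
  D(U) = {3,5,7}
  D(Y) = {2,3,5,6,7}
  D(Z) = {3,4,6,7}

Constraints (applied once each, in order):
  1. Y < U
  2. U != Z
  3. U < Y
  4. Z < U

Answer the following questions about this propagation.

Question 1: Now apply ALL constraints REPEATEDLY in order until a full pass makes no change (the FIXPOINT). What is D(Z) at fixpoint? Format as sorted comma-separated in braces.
Answer: {}

Derivation:
pass 0 (initial): D(Z)={3,4,6,7}
pass 1: U {3,5,7}->{5}; Y {2,3,5,6,7}->{5,6}; Z {3,4,6,7}->{3,4}
pass 2: U {5}->{}; Y {5,6}->{}; Z {3,4}->{}
pass 3: no change
Fixpoint after 3 passes: D(Z) = {}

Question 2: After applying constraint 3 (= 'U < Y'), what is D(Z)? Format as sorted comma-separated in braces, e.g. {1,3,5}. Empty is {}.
Constraint 1 (Y < U) on D(Y)={2,3,5,6,7} D(U)={3,5,7}: Y {2,3,5,6,7}->{2,3,5,6}
Constraint 2 (U != Z) on D(U)={3,5,7} D(Z)={3,4,6,7}: no change
Constraint 3 (U < Y) on D(U)={3,5,7} D(Y)={2,3,5,6}: U {3,5,7}->{3,5}; Y {2,3,5,6}->{5,6}
So after constraint 3: D(Z) = {3,4,6,7}

Answer: {3,4,6,7}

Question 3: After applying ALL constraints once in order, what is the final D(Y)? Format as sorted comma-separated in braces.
Answer: {5,6}

Derivation:
Constraint 1 (Y < U) on D(Y)={2,3,5,6,7} D(U)={3,5,7}: Y {2,3,5,6,7}->{2,3,5,6}
Constraint 2 (U != Z) on D(U)={3,5,7} D(Z)={3,4,6,7}: no change
Constraint 3 (U < Y) on D(U)={3,5,7} D(Y)={2,3,5,6}: U {3,5,7}->{3,5}; Y {2,3,5,6}->{5,6}
Constraint 4 (Z < U) on D(Z)={3,4,6,7} D(U)={3,5}: Z {3,4,6,7}->{3,4}; U {3,5}->{5}
So after all 4 constraints: D(Y) = {5,6}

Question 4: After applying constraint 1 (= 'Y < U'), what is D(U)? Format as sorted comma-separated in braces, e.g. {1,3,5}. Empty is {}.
Answer: {3,5,7}

Derivation:
Constraint 1 (Y < U) on D(Y)={2,3,5,6,7} D(U)={3,5,7}: Y {2,3,5,6,7}->{2,3,5,6}
So after constraint 1: D(U) = {3,5,7}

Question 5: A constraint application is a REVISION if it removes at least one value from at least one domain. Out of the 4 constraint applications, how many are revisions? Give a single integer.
Constraint 1 (Y < U) on D(Y)={2,3,5,6,7} D(U)={3,5,7}: Y {2,3,5,6,7}->{2,3,5,6} => REVISION
Constraint 2 (U != Z) on D(U)={3,5,7} D(Z)={3,4,6,7}: no change => not a revision
Constraint 3 (U < Y) on D(U)={3,5,7} D(Y)={2,3,5,6}: U {3,5,7}->{3,5}; Y {2,3,5,6}->{5,6} => REVISION
Constraint 4 (Z < U) on D(Z)={3,4,6,7} D(U)={3,5}: Z {3,4,6,7}->{3,4}; U {3,5}->{5} => REVISION
Total revisions = 3

Answer: 3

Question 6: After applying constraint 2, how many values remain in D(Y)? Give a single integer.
Answer: 4

Derivation:
Constraint 1 (Y < U) on D(Y)={2,3,5,6,7} D(U)={3,5,7}: Y {2,3,5,6,7}->{2,3,5,6}
Constraint 2 (U != Z) on D(U)={3,5,7} D(Z)={3,4,6,7}: no change
So after constraint 2: D(Y)={2,3,5,6}, size = 4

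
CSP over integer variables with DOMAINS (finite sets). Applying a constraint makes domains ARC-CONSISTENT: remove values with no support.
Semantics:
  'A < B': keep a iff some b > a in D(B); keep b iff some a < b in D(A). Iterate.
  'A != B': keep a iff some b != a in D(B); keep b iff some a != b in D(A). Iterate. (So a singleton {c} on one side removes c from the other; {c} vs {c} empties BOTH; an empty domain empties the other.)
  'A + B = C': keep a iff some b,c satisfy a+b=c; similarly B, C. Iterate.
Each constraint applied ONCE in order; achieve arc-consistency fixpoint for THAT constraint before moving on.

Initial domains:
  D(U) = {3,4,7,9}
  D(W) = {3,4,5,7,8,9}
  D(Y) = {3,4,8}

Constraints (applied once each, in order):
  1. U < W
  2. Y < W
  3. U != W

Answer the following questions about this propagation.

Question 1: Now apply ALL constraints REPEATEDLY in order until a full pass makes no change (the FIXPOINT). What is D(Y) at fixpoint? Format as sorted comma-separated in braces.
pass 0 (initial): D(Y)={3,4,8}
pass 1: U {3,4,7,9}->{3,4,7}; W {3,4,5,7,8,9}->{4,5,7,8,9}
pass 2: no change
Fixpoint after 2 passes: D(Y) = {3,4,8}

Answer: {3,4,8}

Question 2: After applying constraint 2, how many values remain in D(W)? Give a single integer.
Answer: 5

Derivation:
Constraint 1 (U < W) on D(U)={3,4,7,9} D(W)={3,4,5,7,8,9}: U {3,4,7,9}->{3,4,7}; W {3,4,5,7,8,9}->{4,5,7,8,9}
Constraint 2 (Y < W) on D(Y)={3,4,8} D(W)={4,5,7,8,9}: no change
So after constraint 2: D(W)={4,5,7,8,9}, size = 5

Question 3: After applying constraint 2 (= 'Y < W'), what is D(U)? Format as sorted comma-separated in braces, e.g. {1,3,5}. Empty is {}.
Constraint 1 (U < W) on D(U)={3,4,7,9} D(W)={3,4,5,7,8,9}: U {3,4,7,9}->{3,4,7}; W {3,4,5,7,8,9}->{4,5,7,8,9}
Constraint 2 (Y < W) on D(Y)={3,4,8} D(W)={4,5,7,8,9}: no change
So after constraint 2: D(U) = {3,4,7}

Answer: {3,4,7}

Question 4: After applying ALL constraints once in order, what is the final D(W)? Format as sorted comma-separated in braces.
Answer: {4,5,7,8,9}

Derivation:
Constraint 1 (U < W) on D(U)={3,4,7,9} D(W)={3,4,5,7,8,9}: U {3,4,7,9}->{3,4,7}; W {3,4,5,7,8,9}->{4,5,7,8,9}
Constraint 2 (Y < W) on D(Y)={3,4,8} D(W)={4,5,7,8,9}: no change
Constraint 3 (U != W) on D(U)={3,4,7} D(W)={4,5,7,8,9}: no change
So after all 3 constraints: D(W) = {4,5,7,8,9}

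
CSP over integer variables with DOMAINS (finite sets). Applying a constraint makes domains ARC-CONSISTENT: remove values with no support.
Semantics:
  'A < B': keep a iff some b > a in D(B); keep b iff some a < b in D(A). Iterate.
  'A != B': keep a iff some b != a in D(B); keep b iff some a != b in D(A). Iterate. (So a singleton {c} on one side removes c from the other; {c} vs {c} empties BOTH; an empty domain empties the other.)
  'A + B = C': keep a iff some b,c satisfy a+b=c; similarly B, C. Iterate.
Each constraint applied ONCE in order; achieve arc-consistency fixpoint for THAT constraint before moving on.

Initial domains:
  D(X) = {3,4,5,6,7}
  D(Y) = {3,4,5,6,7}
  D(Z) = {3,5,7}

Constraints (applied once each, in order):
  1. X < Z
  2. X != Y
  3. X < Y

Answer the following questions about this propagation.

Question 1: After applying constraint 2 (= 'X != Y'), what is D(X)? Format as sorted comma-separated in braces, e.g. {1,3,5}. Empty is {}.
Answer: {3,4,5,6}

Derivation:
Constraint 1 (X < Z) on D(X)={3,4,5,6,7} D(Z)={3,5,7}: X {3,4,5,6,7}->{3,4,5,6}; Z {3,5,7}->{5,7}
Constraint 2 (X != Y) on D(X)={3,4,5,6} D(Y)={3,4,5,6,7}: no change
So after constraint 2: D(X) = {3,4,5,6}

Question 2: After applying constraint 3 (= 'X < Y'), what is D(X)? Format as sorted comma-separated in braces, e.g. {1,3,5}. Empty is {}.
Constraint 1 (X < Z) on D(X)={3,4,5,6,7} D(Z)={3,5,7}: X {3,4,5,6,7}->{3,4,5,6}; Z {3,5,7}->{5,7}
Constraint 2 (X != Y) on D(X)={3,4,5,6} D(Y)={3,4,5,6,7}: no change
Constraint 3 (X < Y) on D(X)={3,4,5,6} D(Y)={3,4,5,6,7}: Y {3,4,5,6,7}->{4,5,6,7}
So after constraint 3: D(X) = {3,4,5,6}

Answer: {3,4,5,6}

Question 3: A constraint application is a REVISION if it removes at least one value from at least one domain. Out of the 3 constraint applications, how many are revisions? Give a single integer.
Answer: 2

Derivation:
Constraint 1 (X < Z) on D(X)={3,4,5,6,7} D(Z)={3,5,7}: X {3,4,5,6,7}->{3,4,5,6}; Z {3,5,7}->{5,7} => REVISION
Constraint 2 (X != Y) on D(X)={3,4,5,6} D(Y)={3,4,5,6,7}: no change => not a revision
Constraint 3 (X < Y) on D(X)={3,4,5,6} D(Y)={3,4,5,6,7}: Y {3,4,5,6,7}->{4,5,6,7} => REVISION
Total revisions = 2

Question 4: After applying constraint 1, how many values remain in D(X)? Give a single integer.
Constraint 1 (X < Z) on D(X)={3,4,5,6,7} D(Z)={3,5,7}: X {3,4,5,6,7}->{3,4,5,6}; Z {3,5,7}->{5,7}
So after constraint 1: D(X)={3,4,5,6}, size = 4

Answer: 4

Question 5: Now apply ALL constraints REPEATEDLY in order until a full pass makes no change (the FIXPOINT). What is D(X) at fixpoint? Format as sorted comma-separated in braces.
pass 0 (initial): D(X)={3,4,5,6,7}
pass 1: X {3,4,5,6,7}->{3,4,5,6}; Y {3,4,5,6,7}->{4,5,6,7}; Z {3,5,7}->{5,7}
pass 2: no change
Fixpoint after 2 passes: D(X) = {3,4,5,6}

Answer: {3,4,5,6}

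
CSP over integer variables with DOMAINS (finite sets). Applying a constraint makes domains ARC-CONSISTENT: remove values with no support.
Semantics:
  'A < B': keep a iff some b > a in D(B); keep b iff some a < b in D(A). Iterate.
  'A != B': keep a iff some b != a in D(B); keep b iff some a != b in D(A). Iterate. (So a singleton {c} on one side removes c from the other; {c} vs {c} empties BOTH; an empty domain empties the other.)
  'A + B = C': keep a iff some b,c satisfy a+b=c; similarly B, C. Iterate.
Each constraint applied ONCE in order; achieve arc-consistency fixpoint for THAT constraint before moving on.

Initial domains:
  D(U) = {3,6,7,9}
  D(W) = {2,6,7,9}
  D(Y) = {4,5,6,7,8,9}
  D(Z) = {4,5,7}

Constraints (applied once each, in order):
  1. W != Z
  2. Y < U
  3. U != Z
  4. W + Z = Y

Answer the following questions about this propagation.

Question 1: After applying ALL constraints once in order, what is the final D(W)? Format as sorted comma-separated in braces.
Answer: {2}

Derivation:
Constraint 1 (W != Z) on D(W)={2,6,7,9} D(Z)={4,5,7}: no change
Constraint 2 (Y < U) on D(Y)={4,5,6,7,8,9} D(U)={3,6,7,9}: Y {4,5,6,7,8,9}->{4,5,6,7,8}; U {3,6,7,9}->{6,7,9}
Constraint 3 (U != Z) on D(U)={6,7,9} D(Z)={4,5,7}: no change
Constraint 4 (W + Z = Y) on D(W)={2,6,7,9} D(Z)={4,5,7} D(Y)={4,5,6,7,8}: W {2,6,7,9}->{2}; Z {4,5,7}->{4,5}; Y {4,5,6,7,8}->{6,7}
So after all 4 constraints: D(W) = {2}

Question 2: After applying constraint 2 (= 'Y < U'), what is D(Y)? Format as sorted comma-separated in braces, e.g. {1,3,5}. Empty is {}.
Constraint 1 (W != Z) on D(W)={2,6,7,9} D(Z)={4,5,7}: no change
Constraint 2 (Y < U) on D(Y)={4,5,6,7,8,9} D(U)={3,6,7,9}: Y {4,5,6,7,8,9}->{4,5,6,7,8}; U {3,6,7,9}->{6,7,9}
So after constraint 2: D(Y) = {4,5,6,7,8}

Answer: {4,5,6,7,8}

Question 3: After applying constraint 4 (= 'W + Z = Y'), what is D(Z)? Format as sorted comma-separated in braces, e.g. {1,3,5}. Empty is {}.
Answer: {4,5}

Derivation:
Constraint 1 (W != Z) on D(W)={2,6,7,9} D(Z)={4,5,7}: no change
Constraint 2 (Y < U) on D(Y)={4,5,6,7,8,9} D(U)={3,6,7,9}: Y {4,5,6,7,8,9}->{4,5,6,7,8}; U {3,6,7,9}->{6,7,9}
Constraint 3 (U != Z) on D(U)={6,7,9} D(Z)={4,5,7}: no change
Constraint 4 (W + Z = Y) on D(W)={2,6,7,9} D(Z)={4,5,7} D(Y)={4,5,6,7,8}: W {2,6,7,9}->{2}; Z {4,5,7}->{4,5}; Y {4,5,6,7,8}->{6,7}
So after constraint 4: D(Z) = {4,5}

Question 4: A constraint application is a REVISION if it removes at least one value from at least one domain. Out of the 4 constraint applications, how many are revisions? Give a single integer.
Answer: 2

Derivation:
Constraint 1 (W != Z) on D(W)={2,6,7,9} D(Z)={4,5,7}: no change => not a revision
Constraint 2 (Y < U) on D(Y)={4,5,6,7,8,9} D(U)={3,6,7,9}: Y {4,5,6,7,8,9}->{4,5,6,7,8}; U {3,6,7,9}->{6,7,9} => REVISION
Constraint 3 (U != Z) on D(U)={6,7,9} D(Z)={4,5,7}: no change => not a revision
Constraint 4 (W + Z = Y) on D(W)={2,6,7,9} D(Z)={4,5,7} D(Y)={4,5,6,7,8}: W {2,6,7,9}->{2}; Z {4,5,7}->{4,5}; Y {4,5,6,7,8}->{6,7} => REVISION
Total revisions = 2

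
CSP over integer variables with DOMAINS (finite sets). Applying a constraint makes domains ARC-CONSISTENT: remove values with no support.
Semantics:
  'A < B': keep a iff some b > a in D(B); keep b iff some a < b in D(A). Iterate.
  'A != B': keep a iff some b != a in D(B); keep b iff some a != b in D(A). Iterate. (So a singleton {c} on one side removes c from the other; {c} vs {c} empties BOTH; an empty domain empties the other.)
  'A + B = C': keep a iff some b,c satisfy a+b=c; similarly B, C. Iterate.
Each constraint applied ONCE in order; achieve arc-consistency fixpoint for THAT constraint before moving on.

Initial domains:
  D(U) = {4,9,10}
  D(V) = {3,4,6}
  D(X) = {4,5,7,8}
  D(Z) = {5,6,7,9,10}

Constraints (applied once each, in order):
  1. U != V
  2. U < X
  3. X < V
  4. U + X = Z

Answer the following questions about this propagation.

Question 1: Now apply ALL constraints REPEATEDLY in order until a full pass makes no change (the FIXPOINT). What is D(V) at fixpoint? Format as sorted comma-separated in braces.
Answer: {6}

Derivation:
pass 0 (initial): D(V)={3,4,6}
pass 1: U {4,9,10}->{4}; V {3,4,6}->{6}; X {4,5,7,8}->{5}; Z {5,6,7,9,10}->{9}
pass 2: no change
Fixpoint after 2 passes: D(V) = {6}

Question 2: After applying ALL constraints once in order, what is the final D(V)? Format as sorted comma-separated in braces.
Constraint 1 (U != V) on D(U)={4,9,10} D(V)={3,4,6}: no change
Constraint 2 (U < X) on D(U)={4,9,10} D(X)={4,5,7,8}: U {4,9,10}->{4}; X {4,5,7,8}->{5,7,8}
Constraint 3 (X < V) on D(X)={5,7,8} D(V)={3,4,6}: X {5,7,8}->{5}; V {3,4,6}->{6}
Constraint 4 (U + X = Z) on D(U)={4} D(X)={5} D(Z)={5,6,7,9,10}: Z {5,6,7,9,10}->{9}
So after all 4 constraints: D(V) = {6}

Answer: {6}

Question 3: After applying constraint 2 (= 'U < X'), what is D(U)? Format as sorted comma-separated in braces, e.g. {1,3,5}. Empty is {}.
Constraint 1 (U != V) on D(U)={4,9,10} D(V)={3,4,6}: no change
Constraint 2 (U < X) on D(U)={4,9,10} D(X)={4,5,7,8}: U {4,9,10}->{4}; X {4,5,7,8}->{5,7,8}
So after constraint 2: D(U) = {4}

Answer: {4}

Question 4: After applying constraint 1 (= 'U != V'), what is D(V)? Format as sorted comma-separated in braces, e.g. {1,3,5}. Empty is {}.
Answer: {3,4,6}

Derivation:
Constraint 1 (U != V) on D(U)={4,9,10} D(V)={3,4,6}: no change
So after constraint 1: D(V) = {3,4,6}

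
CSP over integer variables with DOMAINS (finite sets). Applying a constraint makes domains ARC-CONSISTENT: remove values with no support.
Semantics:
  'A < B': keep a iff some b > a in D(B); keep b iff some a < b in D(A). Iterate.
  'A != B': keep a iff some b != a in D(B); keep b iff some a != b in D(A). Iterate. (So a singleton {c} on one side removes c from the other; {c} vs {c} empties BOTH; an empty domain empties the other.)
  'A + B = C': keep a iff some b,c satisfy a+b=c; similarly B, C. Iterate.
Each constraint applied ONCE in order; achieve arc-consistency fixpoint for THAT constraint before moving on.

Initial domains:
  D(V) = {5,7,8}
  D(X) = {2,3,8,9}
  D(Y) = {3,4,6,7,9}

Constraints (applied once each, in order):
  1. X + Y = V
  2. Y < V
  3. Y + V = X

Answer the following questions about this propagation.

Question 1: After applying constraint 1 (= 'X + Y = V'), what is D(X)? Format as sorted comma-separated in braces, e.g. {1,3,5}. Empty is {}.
Answer: {2,3}

Derivation:
Constraint 1 (X + Y = V) on D(X)={2,3,8,9} D(Y)={3,4,6,7,9} D(V)={5,7,8}: X {2,3,8,9}->{2,3}; Y {3,4,6,7,9}->{3,4,6}
So after constraint 1: D(X) = {2,3}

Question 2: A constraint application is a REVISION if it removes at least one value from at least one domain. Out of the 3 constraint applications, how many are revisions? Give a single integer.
Constraint 1 (X + Y = V) on D(X)={2,3,8,9} D(Y)={3,4,6,7,9} D(V)={5,7,8}: X {2,3,8,9}->{2,3}; Y {3,4,6,7,9}->{3,4,6} => REVISION
Constraint 2 (Y < V) on D(Y)={3,4,6} D(V)={5,7,8}: no change => not a revision
Constraint 3 (Y + V = X) on D(Y)={3,4,6} D(V)={5,7,8} D(X)={2,3}: Y {3,4,6}->{}; V {5,7,8}->{}; X {2,3}->{} => REVISION
Total revisions = 2

Answer: 2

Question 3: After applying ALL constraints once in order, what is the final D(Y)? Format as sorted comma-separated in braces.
Constraint 1 (X + Y = V) on D(X)={2,3,8,9} D(Y)={3,4,6,7,9} D(V)={5,7,8}: X {2,3,8,9}->{2,3}; Y {3,4,6,7,9}->{3,4,6}
Constraint 2 (Y < V) on D(Y)={3,4,6} D(V)={5,7,8}: no change
Constraint 3 (Y + V = X) on D(Y)={3,4,6} D(V)={5,7,8} D(X)={2,3}: Y {3,4,6}->{}; V {5,7,8}->{}; X {2,3}->{}
So after all 3 constraints: D(Y) = {}

Answer: {}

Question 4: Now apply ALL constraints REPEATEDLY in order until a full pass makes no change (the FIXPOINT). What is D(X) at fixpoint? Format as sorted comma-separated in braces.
pass 0 (initial): D(X)={2,3,8,9}
pass 1: V {5,7,8}->{}; X {2,3,8,9}->{}; Y {3,4,6,7,9}->{}
pass 2: no change
Fixpoint after 2 passes: D(X) = {}

Answer: {}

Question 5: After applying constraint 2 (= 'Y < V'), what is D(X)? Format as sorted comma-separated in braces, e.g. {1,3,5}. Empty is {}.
Answer: {2,3}

Derivation:
Constraint 1 (X + Y = V) on D(X)={2,3,8,9} D(Y)={3,4,6,7,9} D(V)={5,7,8}: X {2,3,8,9}->{2,3}; Y {3,4,6,7,9}->{3,4,6}
Constraint 2 (Y < V) on D(Y)={3,4,6} D(V)={5,7,8}: no change
So after constraint 2: D(X) = {2,3}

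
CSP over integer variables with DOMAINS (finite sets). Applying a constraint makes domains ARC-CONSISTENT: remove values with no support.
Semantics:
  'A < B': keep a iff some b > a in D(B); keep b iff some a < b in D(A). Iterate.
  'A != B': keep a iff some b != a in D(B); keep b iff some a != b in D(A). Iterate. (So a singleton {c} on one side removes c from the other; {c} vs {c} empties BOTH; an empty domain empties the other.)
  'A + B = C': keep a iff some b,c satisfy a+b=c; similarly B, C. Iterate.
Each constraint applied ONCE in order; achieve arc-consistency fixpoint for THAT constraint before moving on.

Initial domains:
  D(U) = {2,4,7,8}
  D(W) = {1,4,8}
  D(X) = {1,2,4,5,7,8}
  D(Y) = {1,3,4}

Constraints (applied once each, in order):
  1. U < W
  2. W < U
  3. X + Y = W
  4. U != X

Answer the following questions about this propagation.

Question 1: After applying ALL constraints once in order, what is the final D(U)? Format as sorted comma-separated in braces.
Answer: {7}

Derivation:
Constraint 1 (U < W) on D(U)={2,4,7,8} D(W)={1,4,8}: U {2,4,7,8}->{2,4,7}; W {1,4,8}->{4,8}
Constraint 2 (W < U) on D(W)={4,8} D(U)={2,4,7}: W {4,8}->{4}; U {2,4,7}->{7}
Constraint 3 (X + Y = W) on D(X)={1,2,4,5,7,8} D(Y)={1,3,4} D(W)={4}: X {1,2,4,5,7,8}->{1}; Y {1,3,4}->{3}
Constraint 4 (U != X) on D(U)={7} D(X)={1}: no change
So after all 4 constraints: D(U) = {7}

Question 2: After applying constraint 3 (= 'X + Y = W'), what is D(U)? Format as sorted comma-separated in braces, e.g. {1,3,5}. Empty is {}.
Constraint 1 (U < W) on D(U)={2,4,7,8} D(W)={1,4,8}: U {2,4,7,8}->{2,4,7}; W {1,4,8}->{4,8}
Constraint 2 (W < U) on D(W)={4,8} D(U)={2,4,7}: W {4,8}->{4}; U {2,4,7}->{7}
Constraint 3 (X + Y = W) on D(X)={1,2,4,5,7,8} D(Y)={1,3,4} D(W)={4}: X {1,2,4,5,7,8}->{1}; Y {1,3,4}->{3}
So after constraint 3: D(U) = {7}

Answer: {7}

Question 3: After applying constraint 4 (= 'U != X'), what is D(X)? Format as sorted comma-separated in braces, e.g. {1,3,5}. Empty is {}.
Constraint 1 (U < W) on D(U)={2,4,7,8} D(W)={1,4,8}: U {2,4,7,8}->{2,4,7}; W {1,4,8}->{4,8}
Constraint 2 (W < U) on D(W)={4,8} D(U)={2,4,7}: W {4,8}->{4}; U {2,4,7}->{7}
Constraint 3 (X + Y = W) on D(X)={1,2,4,5,7,8} D(Y)={1,3,4} D(W)={4}: X {1,2,4,5,7,8}->{1}; Y {1,3,4}->{3}
Constraint 4 (U != X) on D(U)={7} D(X)={1}: no change
So after constraint 4: D(X) = {1}

Answer: {1}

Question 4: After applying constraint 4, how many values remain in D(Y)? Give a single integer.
Constraint 1 (U < W) on D(U)={2,4,7,8} D(W)={1,4,8}: U {2,4,7,8}->{2,4,7}; W {1,4,8}->{4,8}
Constraint 2 (W < U) on D(W)={4,8} D(U)={2,4,7}: W {4,8}->{4}; U {2,4,7}->{7}
Constraint 3 (X + Y = W) on D(X)={1,2,4,5,7,8} D(Y)={1,3,4} D(W)={4}: X {1,2,4,5,7,8}->{1}; Y {1,3,4}->{3}
Constraint 4 (U != X) on D(U)={7} D(X)={1}: no change
So after constraint 4: D(Y)={3}, size = 1

Answer: 1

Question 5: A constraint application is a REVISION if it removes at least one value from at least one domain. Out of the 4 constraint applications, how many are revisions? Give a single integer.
Answer: 3

Derivation:
Constraint 1 (U < W) on D(U)={2,4,7,8} D(W)={1,4,8}: U {2,4,7,8}->{2,4,7}; W {1,4,8}->{4,8} => REVISION
Constraint 2 (W < U) on D(W)={4,8} D(U)={2,4,7}: W {4,8}->{4}; U {2,4,7}->{7} => REVISION
Constraint 3 (X + Y = W) on D(X)={1,2,4,5,7,8} D(Y)={1,3,4} D(W)={4}: X {1,2,4,5,7,8}->{1}; Y {1,3,4}->{3} => REVISION
Constraint 4 (U != X) on D(U)={7} D(X)={1}: no change => not a revision
Total revisions = 3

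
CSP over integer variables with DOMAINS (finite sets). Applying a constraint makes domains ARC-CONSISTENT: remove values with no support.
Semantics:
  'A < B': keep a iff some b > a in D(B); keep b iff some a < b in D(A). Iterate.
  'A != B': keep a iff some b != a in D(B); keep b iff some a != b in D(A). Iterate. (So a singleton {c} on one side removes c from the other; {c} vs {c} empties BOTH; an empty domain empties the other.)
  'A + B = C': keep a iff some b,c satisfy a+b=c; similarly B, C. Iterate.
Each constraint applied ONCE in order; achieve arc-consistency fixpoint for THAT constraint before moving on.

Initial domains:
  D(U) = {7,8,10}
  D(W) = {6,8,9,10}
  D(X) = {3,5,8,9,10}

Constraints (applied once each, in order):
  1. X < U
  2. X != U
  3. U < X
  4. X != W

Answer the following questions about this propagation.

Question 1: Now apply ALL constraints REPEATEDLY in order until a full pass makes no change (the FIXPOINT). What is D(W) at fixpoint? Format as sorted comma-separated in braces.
Answer: {}

Derivation:
pass 0 (initial): D(W)={6,8,9,10}
pass 1: U {7,8,10}->{7,8}; X {3,5,8,9,10}->{8,9}
pass 2: U {7,8}->{}; W {6,8,9,10}->{}; X {8,9}->{}
pass 3: no change
Fixpoint after 3 passes: D(W) = {}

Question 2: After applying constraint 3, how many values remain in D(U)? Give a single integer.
Answer: 2

Derivation:
Constraint 1 (X < U) on D(X)={3,5,8,9,10} D(U)={7,8,10}: X {3,5,8,9,10}->{3,5,8,9}
Constraint 2 (X != U) on D(X)={3,5,8,9} D(U)={7,8,10}: no change
Constraint 3 (U < X) on D(U)={7,8,10} D(X)={3,5,8,9}: U {7,8,10}->{7,8}; X {3,5,8,9}->{8,9}
So after constraint 3: D(U)={7,8}, size = 2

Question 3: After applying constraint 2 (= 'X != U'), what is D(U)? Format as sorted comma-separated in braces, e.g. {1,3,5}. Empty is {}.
Answer: {7,8,10}

Derivation:
Constraint 1 (X < U) on D(X)={3,5,8,9,10} D(U)={7,8,10}: X {3,5,8,9,10}->{3,5,8,9}
Constraint 2 (X != U) on D(X)={3,5,8,9} D(U)={7,8,10}: no change
So after constraint 2: D(U) = {7,8,10}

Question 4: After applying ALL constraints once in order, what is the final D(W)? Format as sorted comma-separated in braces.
Constraint 1 (X < U) on D(X)={3,5,8,9,10} D(U)={7,8,10}: X {3,5,8,9,10}->{3,5,8,9}
Constraint 2 (X != U) on D(X)={3,5,8,9} D(U)={7,8,10}: no change
Constraint 3 (U < X) on D(U)={7,8,10} D(X)={3,5,8,9}: U {7,8,10}->{7,8}; X {3,5,8,9}->{8,9}
Constraint 4 (X != W) on D(X)={8,9} D(W)={6,8,9,10}: no change
So after all 4 constraints: D(W) = {6,8,9,10}

Answer: {6,8,9,10}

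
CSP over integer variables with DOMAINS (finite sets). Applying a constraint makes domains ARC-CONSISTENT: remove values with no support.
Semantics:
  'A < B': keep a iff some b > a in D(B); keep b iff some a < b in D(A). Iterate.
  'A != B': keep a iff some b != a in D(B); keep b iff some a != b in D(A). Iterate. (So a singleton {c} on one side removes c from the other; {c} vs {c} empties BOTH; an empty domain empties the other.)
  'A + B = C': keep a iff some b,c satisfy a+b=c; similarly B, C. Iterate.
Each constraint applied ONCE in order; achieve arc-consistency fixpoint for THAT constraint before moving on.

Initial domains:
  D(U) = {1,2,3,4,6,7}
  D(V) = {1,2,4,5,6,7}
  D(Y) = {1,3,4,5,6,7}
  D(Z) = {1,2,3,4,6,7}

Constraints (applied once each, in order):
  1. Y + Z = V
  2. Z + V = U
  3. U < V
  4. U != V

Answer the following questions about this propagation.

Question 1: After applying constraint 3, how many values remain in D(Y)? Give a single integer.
Answer: 5

Derivation:
Constraint 1 (Y + Z = V) on D(Y)={1,3,4,5,6,7} D(Z)={1,2,3,4,6,7} D(V)={1,2,4,5,6,7}: Y {1,3,4,5,6,7}->{1,3,4,5,6}; Z {1,2,3,4,6,7}->{1,2,3,4,6}; V {1,2,4,5,6,7}->{2,4,5,6,7}
Constraint 2 (Z + V = U) on D(Z)={1,2,3,4,6} D(V)={2,4,5,6,7} D(U)={1,2,3,4,6,7}: Z {1,2,3,4,6}->{1,2,3,4}; V {2,4,5,6,7}->{2,4,5,6}; U {1,2,3,4,6,7}->{3,4,6,7}
Constraint 3 (U < V) on D(U)={3,4,6,7} D(V)={2,4,5,6}: U {3,4,6,7}->{3,4}; V {2,4,5,6}->{4,5,6}
So after constraint 3: D(Y)={1,3,4,5,6}, size = 5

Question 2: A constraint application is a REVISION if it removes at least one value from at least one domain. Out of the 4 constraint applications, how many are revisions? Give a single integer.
Constraint 1 (Y + Z = V) on D(Y)={1,3,4,5,6,7} D(Z)={1,2,3,4,6,7} D(V)={1,2,4,5,6,7}: Y {1,3,4,5,6,7}->{1,3,4,5,6}; Z {1,2,3,4,6,7}->{1,2,3,4,6}; V {1,2,4,5,6,7}->{2,4,5,6,7} => REVISION
Constraint 2 (Z + V = U) on D(Z)={1,2,3,4,6} D(V)={2,4,5,6,7} D(U)={1,2,3,4,6,7}: Z {1,2,3,4,6}->{1,2,3,4}; V {2,4,5,6,7}->{2,4,5,6}; U {1,2,3,4,6,7}->{3,4,6,7} => REVISION
Constraint 3 (U < V) on D(U)={3,4,6,7} D(V)={2,4,5,6}: U {3,4,6,7}->{3,4}; V {2,4,5,6}->{4,5,6} => REVISION
Constraint 4 (U != V) on D(U)={3,4} D(V)={4,5,6}: no change => not a revision
Total revisions = 3

Answer: 3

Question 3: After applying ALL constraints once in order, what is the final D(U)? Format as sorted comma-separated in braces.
Constraint 1 (Y + Z = V) on D(Y)={1,3,4,5,6,7} D(Z)={1,2,3,4,6,7} D(V)={1,2,4,5,6,7}: Y {1,3,4,5,6,7}->{1,3,4,5,6}; Z {1,2,3,4,6,7}->{1,2,3,4,6}; V {1,2,4,5,6,7}->{2,4,5,6,7}
Constraint 2 (Z + V = U) on D(Z)={1,2,3,4,6} D(V)={2,4,5,6,7} D(U)={1,2,3,4,6,7}: Z {1,2,3,4,6}->{1,2,3,4}; V {2,4,5,6,7}->{2,4,5,6}; U {1,2,3,4,6,7}->{3,4,6,7}
Constraint 3 (U < V) on D(U)={3,4,6,7} D(V)={2,4,5,6}: U {3,4,6,7}->{3,4}; V {2,4,5,6}->{4,5,6}
Constraint 4 (U != V) on D(U)={3,4} D(V)={4,5,6}: no change
So after all 4 constraints: D(U) = {3,4}

Answer: {3,4}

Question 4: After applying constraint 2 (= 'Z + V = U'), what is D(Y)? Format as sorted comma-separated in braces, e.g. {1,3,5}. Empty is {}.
Answer: {1,3,4,5,6}

Derivation:
Constraint 1 (Y + Z = V) on D(Y)={1,3,4,5,6,7} D(Z)={1,2,3,4,6,7} D(V)={1,2,4,5,6,7}: Y {1,3,4,5,6,7}->{1,3,4,5,6}; Z {1,2,3,4,6,7}->{1,2,3,4,6}; V {1,2,4,5,6,7}->{2,4,5,6,7}
Constraint 2 (Z + V = U) on D(Z)={1,2,3,4,6} D(V)={2,4,5,6,7} D(U)={1,2,3,4,6,7}: Z {1,2,3,4,6}->{1,2,3,4}; V {2,4,5,6,7}->{2,4,5,6}; U {1,2,3,4,6,7}->{3,4,6,7}
So after constraint 2: D(Y) = {1,3,4,5,6}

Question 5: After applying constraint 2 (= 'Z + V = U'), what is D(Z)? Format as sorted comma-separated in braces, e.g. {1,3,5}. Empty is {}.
Answer: {1,2,3,4}

Derivation:
Constraint 1 (Y + Z = V) on D(Y)={1,3,4,5,6,7} D(Z)={1,2,3,4,6,7} D(V)={1,2,4,5,6,7}: Y {1,3,4,5,6,7}->{1,3,4,5,6}; Z {1,2,3,4,6,7}->{1,2,3,4,6}; V {1,2,4,5,6,7}->{2,4,5,6,7}
Constraint 2 (Z + V = U) on D(Z)={1,2,3,4,6} D(V)={2,4,5,6,7} D(U)={1,2,3,4,6,7}: Z {1,2,3,4,6}->{1,2,3,4}; V {2,4,5,6,7}->{2,4,5,6}; U {1,2,3,4,6,7}->{3,4,6,7}
So after constraint 2: D(Z) = {1,2,3,4}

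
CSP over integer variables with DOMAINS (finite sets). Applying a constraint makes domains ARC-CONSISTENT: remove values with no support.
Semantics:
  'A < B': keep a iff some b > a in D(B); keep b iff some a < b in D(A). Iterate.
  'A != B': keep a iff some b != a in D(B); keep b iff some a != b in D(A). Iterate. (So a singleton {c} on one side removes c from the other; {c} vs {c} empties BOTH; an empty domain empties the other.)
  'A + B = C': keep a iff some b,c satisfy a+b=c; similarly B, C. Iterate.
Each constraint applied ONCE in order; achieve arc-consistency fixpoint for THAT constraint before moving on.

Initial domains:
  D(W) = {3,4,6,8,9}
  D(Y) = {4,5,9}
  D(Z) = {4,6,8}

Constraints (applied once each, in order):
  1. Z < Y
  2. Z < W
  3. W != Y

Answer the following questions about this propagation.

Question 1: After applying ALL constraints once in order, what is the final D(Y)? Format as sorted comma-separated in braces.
Constraint 1 (Z < Y) on D(Z)={4,6,8} D(Y)={4,5,9}: Y {4,5,9}->{5,9}
Constraint 2 (Z < W) on D(Z)={4,6,8} D(W)={3,4,6,8,9}: W {3,4,6,8,9}->{6,8,9}
Constraint 3 (W != Y) on D(W)={6,8,9} D(Y)={5,9}: no change
So after all 3 constraints: D(Y) = {5,9}

Answer: {5,9}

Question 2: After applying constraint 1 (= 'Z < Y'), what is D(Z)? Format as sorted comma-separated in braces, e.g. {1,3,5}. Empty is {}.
Answer: {4,6,8}

Derivation:
Constraint 1 (Z < Y) on D(Z)={4,6,8} D(Y)={4,5,9}: Y {4,5,9}->{5,9}
So after constraint 1: D(Z) = {4,6,8}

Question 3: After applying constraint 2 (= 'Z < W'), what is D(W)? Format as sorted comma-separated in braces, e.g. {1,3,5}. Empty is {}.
Answer: {6,8,9}

Derivation:
Constraint 1 (Z < Y) on D(Z)={4,6,8} D(Y)={4,5,9}: Y {4,5,9}->{5,9}
Constraint 2 (Z < W) on D(Z)={4,6,8} D(W)={3,4,6,8,9}: W {3,4,6,8,9}->{6,8,9}
So after constraint 2: D(W) = {6,8,9}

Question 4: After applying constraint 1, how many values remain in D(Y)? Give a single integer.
Answer: 2

Derivation:
Constraint 1 (Z < Y) on D(Z)={4,6,8} D(Y)={4,5,9}: Y {4,5,9}->{5,9}
So after constraint 1: D(Y)={5,9}, size = 2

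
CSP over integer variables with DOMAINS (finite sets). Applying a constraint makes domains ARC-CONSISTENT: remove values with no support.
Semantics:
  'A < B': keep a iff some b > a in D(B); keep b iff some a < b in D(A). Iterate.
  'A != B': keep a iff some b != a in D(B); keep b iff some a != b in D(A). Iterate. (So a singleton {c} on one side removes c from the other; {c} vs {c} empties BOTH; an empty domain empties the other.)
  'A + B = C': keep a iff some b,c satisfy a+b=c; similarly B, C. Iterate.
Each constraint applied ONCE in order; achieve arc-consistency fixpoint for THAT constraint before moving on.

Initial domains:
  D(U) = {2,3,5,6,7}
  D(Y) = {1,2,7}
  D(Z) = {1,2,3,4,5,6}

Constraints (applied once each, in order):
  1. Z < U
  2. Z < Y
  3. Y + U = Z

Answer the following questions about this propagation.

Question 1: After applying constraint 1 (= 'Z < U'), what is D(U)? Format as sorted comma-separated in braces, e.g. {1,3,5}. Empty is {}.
Constraint 1 (Z < U) on D(Z)={1,2,3,4,5,6} D(U)={2,3,5,6,7}: no change
So after constraint 1: D(U) = {2,3,5,6,7}

Answer: {2,3,5,6,7}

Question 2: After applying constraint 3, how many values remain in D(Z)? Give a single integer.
Constraint 1 (Z < U) on D(Z)={1,2,3,4,5,6} D(U)={2,3,5,6,7}: no change
Constraint 2 (Z < Y) on D(Z)={1,2,3,4,5,6} D(Y)={1,2,7}: Y {1,2,7}->{2,7}
Constraint 3 (Y + U = Z) on D(Y)={2,7} D(U)={2,3,5,6,7} D(Z)={1,2,3,4,5,6}: Y {2,7}->{2}; U {2,3,5,6,7}->{2,3}; Z {1,2,3,4,5,6}->{4,5}
So after constraint 3: D(Z)={4,5}, size = 2

Answer: 2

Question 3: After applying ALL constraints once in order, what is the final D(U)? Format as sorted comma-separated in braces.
Constraint 1 (Z < U) on D(Z)={1,2,3,4,5,6} D(U)={2,3,5,6,7}: no change
Constraint 2 (Z < Y) on D(Z)={1,2,3,4,5,6} D(Y)={1,2,7}: Y {1,2,7}->{2,7}
Constraint 3 (Y + U = Z) on D(Y)={2,7} D(U)={2,3,5,6,7} D(Z)={1,2,3,4,5,6}: Y {2,7}->{2}; U {2,3,5,6,7}->{2,3}; Z {1,2,3,4,5,6}->{4,5}
So after all 3 constraints: D(U) = {2,3}

Answer: {2,3}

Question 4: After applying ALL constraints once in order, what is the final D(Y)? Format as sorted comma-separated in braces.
Constraint 1 (Z < U) on D(Z)={1,2,3,4,5,6} D(U)={2,3,5,6,7}: no change
Constraint 2 (Z < Y) on D(Z)={1,2,3,4,5,6} D(Y)={1,2,7}: Y {1,2,7}->{2,7}
Constraint 3 (Y + U = Z) on D(Y)={2,7} D(U)={2,3,5,6,7} D(Z)={1,2,3,4,5,6}: Y {2,7}->{2}; U {2,3,5,6,7}->{2,3}; Z {1,2,3,4,5,6}->{4,5}
So after all 3 constraints: D(Y) = {2}

Answer: {2}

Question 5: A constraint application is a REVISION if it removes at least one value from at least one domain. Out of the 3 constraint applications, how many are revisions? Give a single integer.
Constraint 1 (Z < U) on D(Z)={1,2,3,4,5,6} D(U)={2,3,5,6,7}: no change => not a revision
Constraint 2 (Z < Y) on D(Z)={1,2,3,4,5,6} D(Y)={1,2,7}: Y {1,2,7}->{2,7} => REVISION
Constraint 3 (Y + U = Z) on D(Y)={2,7} D(U)={2,3,5,6,7} D(Z)={1,2,3,4,5,6}: Y {2,7}->{2}; U {2,3,5,6,7}->{2,3}; Z {1,2,3,4,5,6}->{4,5} => REVISION
Total revisions = 2

Answer: 2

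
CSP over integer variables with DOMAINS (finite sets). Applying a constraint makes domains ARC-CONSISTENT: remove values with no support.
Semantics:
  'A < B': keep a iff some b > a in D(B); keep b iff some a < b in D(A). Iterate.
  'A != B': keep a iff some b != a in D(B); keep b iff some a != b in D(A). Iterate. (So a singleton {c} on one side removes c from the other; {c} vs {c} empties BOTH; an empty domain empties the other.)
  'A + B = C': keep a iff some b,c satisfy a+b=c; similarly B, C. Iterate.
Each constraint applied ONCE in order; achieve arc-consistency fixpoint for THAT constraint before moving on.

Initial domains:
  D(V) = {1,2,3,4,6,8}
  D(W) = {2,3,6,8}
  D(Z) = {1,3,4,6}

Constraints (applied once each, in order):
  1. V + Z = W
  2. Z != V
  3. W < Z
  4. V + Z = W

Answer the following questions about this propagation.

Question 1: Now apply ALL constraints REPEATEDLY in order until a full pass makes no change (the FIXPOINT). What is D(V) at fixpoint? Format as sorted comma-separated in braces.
Answer: {}

Derivation:
pass 0 (initial): D(V)={1,2,3,4,6,8}
pass 1: V {1,2,3,4,6,8}->{}; W {2,3,6,8}->{}; Z {1,3,4,6}->{}
pass 2: no change
Fixpoint after 2 passes: D(V) = {}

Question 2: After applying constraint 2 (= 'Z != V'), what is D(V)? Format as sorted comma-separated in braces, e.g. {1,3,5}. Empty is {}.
Answer: {1,2,3,4}

Derivation:
Constraint 1 (V + Z = W) on D(V)={1,2,3,4,6,8} D(Z)={1,3,4,6} D(W)={2,3,6,8}: V {1,2,3,4,6,8}->{1,2,3,4}
Constraint 2 (Z != V) on D(Z)={1,3,4,6} D(V)={1,2,3,4}: no change
So after constraint 2: D(V) = {1,2,3,4}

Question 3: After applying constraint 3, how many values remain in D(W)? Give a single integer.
Answer: 2

Derivation:
Constraint 1 (V + Z = W) on D(V)={1,2,3,4,6,8} D(Z)={1,3,4,6} D(W)={2,3,6,8}: V {1,2,3,4,6,8}->{1,2,3,4}
Constraint 2 (Z != V) on D(Z)={1,3,4,6} D(V)={1,2,3,4}: no change
Constraint 3 (W < Z) on D(W)={2,3,6,8} D(Z)={1,3,4,6}: W {2,3,6,8}->{2,3}; Z {1,3,4,6}->{3,4,6}
So after constraint 3: D(W)={2,3}, size = 2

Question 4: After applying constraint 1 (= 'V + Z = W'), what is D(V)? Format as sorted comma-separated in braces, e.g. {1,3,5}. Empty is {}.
Constraint 1 (V + Z = W) on D(V)={1,2,3,4,6,8} D(Z)={1,3,4,6} D(W)={2,3,6,8}: V {1,2,3,4,6,8}->{1,2,3,4}
So after constraint 1: D(V) = {1,2,3,4}

Answer: {1,2,3,4}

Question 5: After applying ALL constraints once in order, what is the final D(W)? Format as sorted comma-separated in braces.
Constraint 1 (V + Z = W) on D(V)={1,2,3,4,6,8} D(Z)={1,3,4,6} D(W)={2,3,6,8}: V {1,2,3,4,6,8}->{1,2,3,4}
Constraint 2 (Z != V) on D(Z)={1,3,4,6} D(V)={1,2,3,4}: no change
Constraint 3 (W < Z) on D(W)={2,3,6,8} D(Z)={1,3,4,6}: W {2,3,6,8}->{2,3}; Z {1,3,4,6}->{3,4,6}
Constraint 4 (V + Z = W) on D(V)={1,2,3,4} D(Z)={3,4,6} D(W)={2,3}: V {1,2,3,4}->{}; Z {3,4,6}->{}; W {2,3}->{}
So after all 4 constraints: D(W) = {}

Answer: {}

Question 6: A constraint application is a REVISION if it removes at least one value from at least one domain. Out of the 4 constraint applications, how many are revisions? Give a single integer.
Answer: 3

Derivation:
Constraint 1 (V + Z = W) on D(V)={1,2,3,4,6,8} D(Z)={1,3,4,6} D(W)={2,3,6,8}: V {1,2,3,4,6,8}->{1,2,3,4} => REVISION
Constraint 2 (Z != V) on D(Z)={1,3,4,6} D(V)={1,2,3,4}: no change => not a revision
Constraint 3 (W < Z) on D(W)={2,3,6,8} D(Z)={1,3,4,6}: W {2,3,6,8}->{2,3}; Z {1,3,4,6}->{3,4,6} => REVISION
Constraint 4 (V + Z = W) on D(V)={1,2,3,4} D(Z)={3,4,6} D(W)={2,3}: V {1,2,3,4}->{}; Z {3,4,6}->{}; W {2,3}->{} => REVISION
Total revisions = 3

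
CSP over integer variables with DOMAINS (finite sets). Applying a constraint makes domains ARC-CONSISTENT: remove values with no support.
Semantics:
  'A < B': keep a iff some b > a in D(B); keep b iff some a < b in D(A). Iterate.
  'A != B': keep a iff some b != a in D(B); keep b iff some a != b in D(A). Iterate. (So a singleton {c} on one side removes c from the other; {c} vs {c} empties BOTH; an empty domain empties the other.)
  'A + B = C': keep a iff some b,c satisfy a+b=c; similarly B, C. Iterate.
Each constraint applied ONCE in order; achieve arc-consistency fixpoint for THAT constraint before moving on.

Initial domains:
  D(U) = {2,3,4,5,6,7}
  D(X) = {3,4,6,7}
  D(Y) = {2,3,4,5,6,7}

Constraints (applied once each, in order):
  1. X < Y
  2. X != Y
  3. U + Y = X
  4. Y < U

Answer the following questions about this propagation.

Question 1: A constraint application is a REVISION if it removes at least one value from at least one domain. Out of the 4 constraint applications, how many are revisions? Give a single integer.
Answer: 3

Derivation:
Constraint 1 (X < Y) on D(X)={3,4,6,7} D(Y)={2,3,4,5,6,7}: X {3,4,6,7}->{3,4,6}; Y {2,3,4,5,6,7}->{4,5,6,7} => REVISION
Constraint 2 (X != Y) on D(X)={3,4,6} D(Y)={4,5,6,7}: no change => not a revision
Constraint 3 (U + Y = X) on D(U)={2,3,4,5,6,7} D(Y)={4,5,6,7} D(X)={3,4,6}: U {2,3,4,5,6,7}->{2}; Y {4,5,6,7}->{4}; X {3,4,6}->{6} => REVISION
Constraint 4 (Y < U) on D(Y)={4} D(U)={2}: Y {4}->{}; U {2}->{} => REVISION
Total revisions = 3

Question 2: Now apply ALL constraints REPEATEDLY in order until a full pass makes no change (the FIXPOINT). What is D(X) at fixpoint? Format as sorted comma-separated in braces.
pass 0 (initial): D(X)={3,4,6,7}
pass 1: U {2,3,4,5,6,7}->{}; X {3,4,6,7}->{6}; Y {2,3,4,5,6,7}->{}
pass 2: X {6}->{}
pass 3: no change
Fixpoint after 3 passes: D(X) = {}

Answer: {}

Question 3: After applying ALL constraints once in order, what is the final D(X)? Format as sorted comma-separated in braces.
Answer: {6}

Derivation:
Constraint 1 (X < Y) on D(X)={3,4,6,7} D(Y)={2,3,4,5,6,7}: X {3,4,6,7}->{3,4,6}; Y {2,3,4,5,6,7}->{4,5,6,7}
Constraint 2 (X != Y) on D(X)={3,4,6} D(Y)={4,5,6,7}: no change
Constraint 3 (U + Y = X) on D(U)={2,3,4,5,6,7} D(Y)={4,5,6,7} D(X)={3,4,6}: U {2,3,4,5,6,7}->{2}; Y {4,5,6,7}->{4}; X {3,4,6}->{6}
Constraint 4 (Y < U) on D(Y)={4} D(U)={2}: Y {4}->{}; U {2}->{}
So after all 4 constraints: D(X) = {6}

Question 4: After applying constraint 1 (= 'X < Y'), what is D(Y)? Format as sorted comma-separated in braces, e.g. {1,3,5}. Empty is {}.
Answer: {4,5,6,7}

Derivation:
Constraint 1 (X < Y) on D(X)={3,4,6,7} D(Y)={2,3,4,5,6,7}: X {3,4,6,7}->{3,4,6}; Y {2,3,4,5,6,7}->{4,5,6,7}
So after constraint 1: D(Y) = {4,5,6,7}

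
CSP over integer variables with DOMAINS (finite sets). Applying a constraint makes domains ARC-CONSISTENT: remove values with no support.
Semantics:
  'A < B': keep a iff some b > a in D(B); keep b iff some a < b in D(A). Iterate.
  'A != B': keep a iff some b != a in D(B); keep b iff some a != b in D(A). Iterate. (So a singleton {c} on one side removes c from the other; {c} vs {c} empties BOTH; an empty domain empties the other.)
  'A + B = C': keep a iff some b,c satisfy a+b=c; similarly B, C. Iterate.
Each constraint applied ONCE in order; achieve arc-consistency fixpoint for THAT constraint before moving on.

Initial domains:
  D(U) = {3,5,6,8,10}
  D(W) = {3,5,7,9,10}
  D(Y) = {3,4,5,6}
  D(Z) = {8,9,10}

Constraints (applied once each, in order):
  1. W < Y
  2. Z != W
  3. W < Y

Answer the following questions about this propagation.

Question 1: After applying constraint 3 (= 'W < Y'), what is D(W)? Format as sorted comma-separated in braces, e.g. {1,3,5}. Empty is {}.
Constraint 1 (W < Y) on D(W)={3,5,7,9,10} D(Y)={3,4,5,6}: W {3,5,7,9,10}->{3,5}; Y {3,4,5,6}->{4,5,6}
Constraint 2 (Z != W) on D(Z)={8,9,10} D(W)={3,5}: no change
Constraint 3 (W < Y) on D(W)={3,5} D(Y)={4,5,6}: no change
So after constraint 3: D(W) = {3,5}

Answer: {3,5}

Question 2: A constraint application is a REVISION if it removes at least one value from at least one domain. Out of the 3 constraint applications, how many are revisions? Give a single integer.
Constraint 1 (W < Y) on D(W)={3,5,7,9,10} D(Y)={3,4,5,6}: W {3,5,7,9,10}->{3,5}; Y {3,4,5,6}->{4,5,6} => REVISION
Constraint 2 (Z != W) on D(Z)={8,9,10} D(W)={3,5}: no change => not a revision
Constraint 3 (W < Y) on D(W)={3,5} D(Y)={4,5,6}: no change => not a revision
Total revisions = 1

Answer: 1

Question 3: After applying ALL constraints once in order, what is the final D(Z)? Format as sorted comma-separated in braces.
Answer: {8,9,10}

Derivation:
Constraint 1 (W < Y) on D(W)={3,5,7,9,10} D(Y)={3,4,5,6}: W {3,5,7,9,10}->{3,5}; Y {3,4,5,6}->{4,5,6}
Constraint 2 (Z != W) on D(Z)={8,9,10} D(W)={3,5}: no change
Constraint 3 (W < Y) on D(W)={3,5} D(Y)={4,5,6}: no change
So after all 3 constraints: D(Z) = {8,9,10}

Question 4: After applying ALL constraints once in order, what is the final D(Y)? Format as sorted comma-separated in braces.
Constraint 1 (W < Y) on D(W)={3,5,7,9,10} D(Y)={3,4,5,6}: W {3,5,7,9,10}->{3,5}; Y {3,4,5,6}->{4,5,6}
Constraint 2 (Z != W) on D(Z)={8,9,10} D(W)={3,5}: no change
Constraint 3 (W < Y) on D(W)={3,5} D(Y)={4,5,6}: no change
So after all 3 constraints: D(Y) = {4,5,6}

Answer: {4,5,6}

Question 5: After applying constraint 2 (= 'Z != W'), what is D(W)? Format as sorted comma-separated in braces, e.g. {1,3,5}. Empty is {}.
Constraint 1 (W < Y) on D(W)={3,5,7,9,10} D(Y)={3,4,5,6}: W {3,5,7,9,10}->{3,5}; Y {3,4,5,6}->{4,5,6}
Constraint 2 (Z != W) on D(Z)={8,9,10} D(W)={3,5}: no change
So after constraint 2: D(W) = {3,5}

Answer: {3,5}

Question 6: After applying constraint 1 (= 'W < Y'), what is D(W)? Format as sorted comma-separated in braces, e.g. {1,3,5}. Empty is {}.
Constraint 1 (W < Y) on D(W)={3,5,7,9,10} D(Y)={3,4,5,6}: W {3,5,7,9,10}->{3,5}; Y {3,4,5,6}->{4,5,6}
So after constraint 1: D(W) = {3,5}

Answer: {3,5}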